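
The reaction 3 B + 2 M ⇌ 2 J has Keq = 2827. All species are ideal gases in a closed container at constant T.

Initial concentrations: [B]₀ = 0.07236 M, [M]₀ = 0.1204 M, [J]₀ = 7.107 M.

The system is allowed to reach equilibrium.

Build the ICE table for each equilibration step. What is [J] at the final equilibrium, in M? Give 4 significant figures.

[J]_eq = 6.837 M

Q₀ = 9.1965e+06 vs Keq = 2827 ⇒ Q>K, reverse
Step 1:
                   B          M          J
  Initial    0.07236     0.1204      7.107
  Change      0.4047     0.2698    -0.2698
  Equil       0.4771     0.3902      6.837
  solve Keq expr → x = -0.1349; check Q = 2827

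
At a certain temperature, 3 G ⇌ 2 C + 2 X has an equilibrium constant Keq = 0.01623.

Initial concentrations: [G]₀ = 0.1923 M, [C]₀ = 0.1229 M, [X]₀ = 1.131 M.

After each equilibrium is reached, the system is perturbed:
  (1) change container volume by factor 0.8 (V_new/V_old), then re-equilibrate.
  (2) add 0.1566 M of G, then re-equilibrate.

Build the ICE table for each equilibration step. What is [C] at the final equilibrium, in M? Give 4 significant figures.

[C]_eq = 0.04157 M

Q₀ = 2.717 vs Keq = 0.01623 ⇒ Q>K, reverse
Step 1:
                  G         C         X
  I          0.1923    0.1229     1.131
  C          0.1477  -0.09844  -0.09844
  E            0.34   0.02446     1.033
  solve Keq expr → x = -0.04922; check Q = 0.01623
Then change container volume by factor 0.8 (V_new/V_old).
Step 2:
                  G         C         X
  I           0.425   0.03057     1.291
  C         0.00415 -0.002766 -0.002766
  E          0.4291    0.0278     1.288
  solve Keq expr → x = -0.001383; check Q = 0.01623
Then add 0.1566 M of G.
Step 3:
                  G         C         X
  I          0.5857    0.0278     1.288
  C        -0.02065   0.01377   0.01377
  E          0.5651   0.04157     1.302
  solve Keq expr → x = 0.006883; check Q = 0.01623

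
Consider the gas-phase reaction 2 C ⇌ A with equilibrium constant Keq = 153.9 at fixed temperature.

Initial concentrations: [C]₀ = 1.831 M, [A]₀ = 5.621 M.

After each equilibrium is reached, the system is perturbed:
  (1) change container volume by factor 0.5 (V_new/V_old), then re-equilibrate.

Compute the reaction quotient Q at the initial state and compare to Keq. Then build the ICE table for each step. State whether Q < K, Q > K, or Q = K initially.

Q₀ = 1.677; Q < K (proceeds forward)

Q₀ = 1.677 vs Keq = 153.9 ⇒ Q<K, forward
Step 1:
                   C          A
  init         1.831      5.621
  Δ           -1.627     0.8133
  eq          0.2045      6.434
  solve Keq expr → x = 0.8133; check Q = 153.9
Then change container volume by factor 0.5 (V_new/V_old).
Step 2:
                   C          A
  init        0.4089      12.87
  Δ          -0.1191    0.05955
  eq          0.2898      12.93
  solve Keq expr → x = 0.05955; check Q = 153.9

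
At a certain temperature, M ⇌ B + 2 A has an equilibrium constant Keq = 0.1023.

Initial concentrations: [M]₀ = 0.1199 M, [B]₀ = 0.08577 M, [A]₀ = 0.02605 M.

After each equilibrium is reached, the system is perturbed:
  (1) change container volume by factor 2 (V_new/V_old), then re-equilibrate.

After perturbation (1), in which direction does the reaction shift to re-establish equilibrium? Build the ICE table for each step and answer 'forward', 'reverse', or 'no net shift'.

Direction: forward

Q₀ = 4.8544e-04 vs Keq = 0.1023 ⇒ Q<K, forward
Step 1:
                  M         B         A
  Initial    0.1199   0.08577   0.02605
  Change   -0.07341   0.07341    0.1468
  Equil     0.04649    0.1592    0.1729
  solve Keq expr → x = 0.07341; check Q = 0.1023
Then change container volume by factor 2 (V_new/V_old).
Step 2:
                  M         B         A
  Initial   0.02325   0.07959   0.08643
  Change   -0.01222   0.01222   0.02443
  Equil     0.01103    0.0918    0.1109
  solve Keq expr → x = 0.01222; check Q = 0.1023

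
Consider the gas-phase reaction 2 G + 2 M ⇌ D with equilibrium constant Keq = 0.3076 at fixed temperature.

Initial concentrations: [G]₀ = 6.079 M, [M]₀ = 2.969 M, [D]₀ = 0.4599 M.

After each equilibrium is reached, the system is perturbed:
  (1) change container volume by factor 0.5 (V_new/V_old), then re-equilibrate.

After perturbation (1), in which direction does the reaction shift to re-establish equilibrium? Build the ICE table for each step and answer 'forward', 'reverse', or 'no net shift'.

Direction: forward

Q₀ = 0.001412 vs Keq = 0.3076 ⇒ Q<K, forward
Step 1:
                  G         M         D
  init        6.079     2.969    0.4599
  Δ          -2.351    -2.351     1.175
  eq          3.728    0.6184     1.635
  solve Keq expr → x = 1.175; check Q = 0.3076
Then change container volume by factor 0.5 (V_new/V_old).
Step 2:
                  G         M         D
  init        7.457     1.237      3.27
  Δ         -0.7262   -0.7262    0.3631
  eq          6.731    0.5106     3.633
  solve Keq expr → x = 0.3631; check Q = 0.3076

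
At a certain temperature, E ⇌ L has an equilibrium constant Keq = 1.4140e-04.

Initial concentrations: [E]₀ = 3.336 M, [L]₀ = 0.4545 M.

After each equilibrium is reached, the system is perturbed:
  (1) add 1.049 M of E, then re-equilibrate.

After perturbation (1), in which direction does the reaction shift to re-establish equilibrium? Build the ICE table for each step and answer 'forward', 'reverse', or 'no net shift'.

Direction: forward

Q₀ = 0.1362 vs Keq = 1.4140e-04 ⇒ Q>K, reverse
Step 1:
                   E          L
  init         3.336     0.4545
  Δ            0.454     -0.454
  eq            3.79 5.3590e-04
  solve Keq expr → x = -0.454; check Q = 1.4140e-04
Then add 1.049 M of E.
Step 2:
                   E          L
  init         4.839 5.3590e-04
  Δ       -1.4831e-04 1.4831e-04
  eq           4.839 6.8421e-04
  solve Keq expr → x = 1.4831e-04; check Q = 1.4140e-04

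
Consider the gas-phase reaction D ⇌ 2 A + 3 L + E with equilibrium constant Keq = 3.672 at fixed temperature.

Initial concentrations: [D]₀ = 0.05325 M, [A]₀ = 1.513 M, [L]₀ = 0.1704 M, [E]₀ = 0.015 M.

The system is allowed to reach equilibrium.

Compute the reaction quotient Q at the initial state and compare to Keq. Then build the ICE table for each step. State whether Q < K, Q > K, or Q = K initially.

Q₀ = 0.00319; Q < K (proceeds forward)

Q₀ = 0.00319 vs Keq = 3.672 ⇒ Q<K, forward
Step 1:
                    D           A           L           E
  Initial     0.05325       1.513      0.1704       0.015
  Change     -0.05162      0.1032      0.1549     0.05162
  Equil      0.001631       1.616      0.3253     0.06662
  solve Keq expr → x = 0.05162; check Q = 3.672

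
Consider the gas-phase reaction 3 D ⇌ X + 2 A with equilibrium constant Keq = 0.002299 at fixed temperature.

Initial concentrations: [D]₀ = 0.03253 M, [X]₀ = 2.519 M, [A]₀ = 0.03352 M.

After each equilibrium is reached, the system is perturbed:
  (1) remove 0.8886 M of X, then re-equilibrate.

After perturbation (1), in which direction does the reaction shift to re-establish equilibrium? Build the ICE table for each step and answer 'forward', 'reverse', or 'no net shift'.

Q₀ = 82.22 vs Keq = 0.002299 ⇒ Q>K, reverse
Step 1:
                  D         X         A
  I         0.03253     2.519   0.03352
  C         0.04922  -0.01641  -0.03281
  E         0.08175     2.503 7.0841e-04
  solve Keq expr → x = -0.01641; check Q = 0.002299
Then remove 0.8886 M of X.
Step 2:
                  D         X         A
  I         0.08175     1.614 7.0841e-04
  C       -2.5436e-04 8.4788e-05 1.6958e-04
  E         0.08149     1.614 8.7799e-04
  solve Keq expr → x = 8.4788e-05; check Q = 0.002299

Direction: forward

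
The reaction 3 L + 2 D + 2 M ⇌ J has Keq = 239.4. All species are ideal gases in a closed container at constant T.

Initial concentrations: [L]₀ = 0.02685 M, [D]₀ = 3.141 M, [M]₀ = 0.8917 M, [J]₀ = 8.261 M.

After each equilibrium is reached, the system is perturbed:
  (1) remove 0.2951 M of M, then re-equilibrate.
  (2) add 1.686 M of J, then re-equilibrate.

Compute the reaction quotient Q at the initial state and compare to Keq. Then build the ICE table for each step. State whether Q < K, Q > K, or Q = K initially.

Q₀ = 5.4403e+04 vs Keq = 239.4 ⇒ Q>K, reverse
Step 1:
                  L         D         M         J
  Initial   0.02685     3.141    0.8917     8.261
  Change     0.1246   0.08309   0.08309  -0.04154
  Equil      0.1515     3.224    0.9748     8.219
  solve Keq expr → x = -0.04154; check Q = 239.4
Then remove 0.2951 M of M.
Step 2:
                  L         D         M         J
  Initial    0.1515     3.224    0.6797     8.219
  Change    0.03577   0.02385   0.02385  -0.01192
  Equil      0.1873     3.248    0.7035     8.208
  solve Keq expr → x = -0.01192; check Q = 239.4
Then add 1.686 M of J.
Step 3:
                  L         D         M         J
  Initial    0.1873     3.248    0.7035     9.894
  Change    0.01043   0.00695   0.00695 -0.003475
  Equil      0.1977     3.255    0.7105      9.89
  solve Keq expr → x = -0.003475; check Q = 239.4

Q₀ = 5.4403e+04; Q > K (proceeds reverse)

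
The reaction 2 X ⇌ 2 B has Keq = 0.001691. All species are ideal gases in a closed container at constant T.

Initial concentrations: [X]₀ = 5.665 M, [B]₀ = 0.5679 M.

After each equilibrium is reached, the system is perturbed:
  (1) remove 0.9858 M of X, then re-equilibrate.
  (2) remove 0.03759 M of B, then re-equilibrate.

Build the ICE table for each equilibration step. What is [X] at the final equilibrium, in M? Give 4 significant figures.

[X]_eq = 5.004 M

Q₀ = 0.01005 vs Keq = 0.001691 ⇒ Q>K, reverse
Step 1:
                   X          B
  init         5.665     0.5679
  Δ           0.3217    -0.3217
  eq           5.987     0.2462
  solve Keq expr → x = -0.1609; check Q = 0.001691
Then remove 0.9858 M of X.
Step 2:
                   X          B
  init         5.001     0.2462
  Δ          0.03894   -0.03894
  eq            5.04     0.2072
  solve Keq expr → x = -0.01947; check Q = 0.001691
Then remove 0.03759 M of B.
Step 3:
                   X          B
  init          5.04     0.1697
  Δ         -0.03611    0.03611
  eq           5.004     0.2058
  solve Keq expr → x = 0.01805; check Q = 0.001691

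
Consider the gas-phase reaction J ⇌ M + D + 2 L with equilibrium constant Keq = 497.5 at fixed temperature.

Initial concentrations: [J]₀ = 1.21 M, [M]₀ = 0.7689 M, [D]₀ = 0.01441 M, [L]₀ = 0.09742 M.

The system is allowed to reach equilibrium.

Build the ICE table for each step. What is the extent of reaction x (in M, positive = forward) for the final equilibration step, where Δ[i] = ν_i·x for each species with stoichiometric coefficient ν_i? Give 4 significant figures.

Q₀ = 8.6905e-05 vs Keq = 497.5 ⇒ Q<K, forward
Step 1:
                    J           M           D           L
  init           1.21      0.7689     0.01441     0.09742
  Δ            -1.182       1.182       1.182       2.363
  eq          0.02839       1.951       1.196       2.461
  solve Keq expr → x = 1.182; check Q = 497.5

x = 1.182 M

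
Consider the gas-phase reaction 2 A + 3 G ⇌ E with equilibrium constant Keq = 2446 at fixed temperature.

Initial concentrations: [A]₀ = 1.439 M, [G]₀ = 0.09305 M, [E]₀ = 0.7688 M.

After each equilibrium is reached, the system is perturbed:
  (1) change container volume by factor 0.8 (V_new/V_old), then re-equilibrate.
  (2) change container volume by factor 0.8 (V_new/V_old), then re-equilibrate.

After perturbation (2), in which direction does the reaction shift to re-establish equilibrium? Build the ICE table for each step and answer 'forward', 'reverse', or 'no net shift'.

Q₀ = 460.8 vs Keq = 2446 ⇒ Q<K, forward
Step 1:
                   A          G          E
  Initial      1.439    0.09305     0.7688
  Change    -0.02584   -0.03876    0.01292
  Equil        1.413    0.05429     0.7817
  solve Keq expr → x = 0.01292; check Q = 2446
Then change container volume by factor 0.8 (V_new/V_old).
Step 2:
                   A          G          E
  Initial      1.766    0.06787     0.9771
  Change    -0.01143   -0.01715   0.005716
  Equil        1.755    0.05072     0.9829
  solve Keq expr → x = 0.005716; check Q = 2446
Then change container volume by factor 0.8 (V_new/V_old).
Step 3:
                   A          G          E
  Initial      2.194     0.0634      1.229
  Change    -0.01073   -0.01609   0.005364
  Equil        2.183     0.0473      1.234
  solve Keq expr → x = 0.005364; check Q = 2446

Direction: forward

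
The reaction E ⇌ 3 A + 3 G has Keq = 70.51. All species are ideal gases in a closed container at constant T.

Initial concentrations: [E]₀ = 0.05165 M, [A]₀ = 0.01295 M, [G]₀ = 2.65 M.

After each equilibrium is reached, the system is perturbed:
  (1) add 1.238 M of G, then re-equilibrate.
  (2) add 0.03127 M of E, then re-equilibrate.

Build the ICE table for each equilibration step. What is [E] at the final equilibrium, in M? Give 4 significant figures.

Q₀ = 7.8249e-04 vs Keq = 70.51 ⇒ Q<K, forward
Step 1:
                   E          A          G
  Initial    0.05165    0.01295       2.65
  Change    -0.05028     0.1508     0.1508
  Equil     0.001369     0.1638      2.801
  solve Keq expr → x = 0.05028; check Q = 70.51
Then add 1.238 M of G.
Step 2:
                   E          A          G
  Initial   0.001369     0.1638      4.039
  Change    0.002235  -0.006704  -0.006704
  Equil     0.003604     0.1571      4.032
  solve Keq expr → x = -0.002235; check Q = 70.51
Then add 0.03127 M of E.
Step 3:
                   E          A          G
  Initial    0.03487     0.1571      4.032
  Change    -0.02338    0.07015    0.07015
  Equil      0.01149     0.2272      4.102
  solve Keq expr → x = 0.02338; check Q = 70.51

[E]_eq = 0.01149 M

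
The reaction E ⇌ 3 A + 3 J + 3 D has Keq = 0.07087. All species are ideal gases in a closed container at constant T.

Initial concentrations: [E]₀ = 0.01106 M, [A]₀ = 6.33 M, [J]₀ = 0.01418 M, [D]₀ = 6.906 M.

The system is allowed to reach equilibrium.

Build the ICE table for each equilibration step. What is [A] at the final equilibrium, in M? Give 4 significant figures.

[A]_eq = 6.318 M

Q₀ = 21.54 vs Keq = 0.07087 ⇒ Q>K, reverse
Step 1:
                    E           A           J           D
  I           0.01106        6.33     0.01418       6.906
  C          0.003946    -0.01184    -0.01184    -0.01184
  E           0.01501       6.318    0.002343       6.894
  solve Keq expr → x = -0.003946; check Q = 0.07087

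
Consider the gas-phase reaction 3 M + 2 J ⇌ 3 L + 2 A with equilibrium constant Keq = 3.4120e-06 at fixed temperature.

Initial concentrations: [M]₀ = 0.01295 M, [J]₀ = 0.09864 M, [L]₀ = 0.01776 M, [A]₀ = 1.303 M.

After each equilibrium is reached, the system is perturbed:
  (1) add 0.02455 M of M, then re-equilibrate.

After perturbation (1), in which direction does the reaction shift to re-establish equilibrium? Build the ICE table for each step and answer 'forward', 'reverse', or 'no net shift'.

Direction: forward

Q₀ = 450.1 vs Keq = 3.4120e-06 ⇒ Q>K, reverse
Step 1:
                  M         J         L         A
  I         0.01295   0.09864   0.01776     1.303
  C         0.01767   0.01178  -0.01767  -0.01178
  E         0.03062    0.1104 8.9478e-05     1.291
  solve Keq expr → x = -0.00589; check Q = 3.4120e-06
Then add 0.02455 M of M.
Step 2:
                  M         J         L         A
  I         0.05517    0.1104 8.9478e-05     1.291
  C       -7.1480e-05 -4.7653e-05 7.1480e-05 4.7653e-05
  E          0.0551    0.1104 1.6096e-04     1.291
  solve Keq expr → x = 2.3827e-05; check Q = 3.4120e-06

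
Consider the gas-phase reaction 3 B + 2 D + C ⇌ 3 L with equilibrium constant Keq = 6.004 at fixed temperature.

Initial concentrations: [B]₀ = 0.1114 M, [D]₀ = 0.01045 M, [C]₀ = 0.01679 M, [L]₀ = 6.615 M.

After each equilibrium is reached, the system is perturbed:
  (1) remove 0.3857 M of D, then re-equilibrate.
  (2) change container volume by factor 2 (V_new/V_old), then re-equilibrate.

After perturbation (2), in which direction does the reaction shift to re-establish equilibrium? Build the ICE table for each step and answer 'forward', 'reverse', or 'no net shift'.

Direction: reverse

Q₀ = 1.1420e+11 vs Keq = 6.004 ⇒ Q>K, reverse
Step 1:
                    B           D           C           L
  init         0.1114     0.01045     0.01679       6.615
  Δ             2.098       1.399      0.6994      -2.098
  eq             2.21       1.409      0.7162       4.517
  solve Keq expr → x = -0.6994; check Q = 6.004
Then remove 0.3857 M of D.
Step 2:
                    B           D           C           L
  init           2.21       1.024      0.7162       4.517
  Δ            0.1745      0.1163     0.05816     -0.1745
  eq            2.384        1.14      0.7744       4.342
  solve Keq expr → x = -0.05816; check Q = 6.004
Then change container volume by factor 2 (V_new/V_old).
Step 3:
                    B           D           C           L
  init          1.192        0.57      0.3872       2.171
  Δ            0.3214      0.2143      0.1071     -0.3214
  eq            1.514      0.7842      0.4943        1.85
  solve Keq expr → x = -0.1071; check Q = 6.004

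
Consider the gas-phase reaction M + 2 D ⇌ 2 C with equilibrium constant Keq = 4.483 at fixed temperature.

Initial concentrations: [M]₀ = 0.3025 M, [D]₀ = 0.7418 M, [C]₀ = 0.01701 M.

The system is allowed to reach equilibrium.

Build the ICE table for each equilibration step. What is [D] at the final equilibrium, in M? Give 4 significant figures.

[D]_eq = 0.4217 M

Q₀ = 0.001738 vs Keq = 4.483 ⇒ Q<K, forward
Step 1:
                    M           D           C
  Initial      0.3025      0.7418     0.01701
  Change        -0.16     -0.3201      0.3201
  Equil        0.1425      0.4217      0.3371
  solve Keq expr → x = 0.16; check Q = 4.483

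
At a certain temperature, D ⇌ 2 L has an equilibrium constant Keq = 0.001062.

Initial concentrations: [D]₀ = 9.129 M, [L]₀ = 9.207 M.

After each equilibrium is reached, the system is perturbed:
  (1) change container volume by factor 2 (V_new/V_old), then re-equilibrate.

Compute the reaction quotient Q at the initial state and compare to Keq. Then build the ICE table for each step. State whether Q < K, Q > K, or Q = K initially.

Q₀ = 9.286; Q > K (proceeds reverse)

Q₀ = 9.286 vs Keq = 0.001062 ⇒ Q>K, reverse
Step 1:
                    D           L
  Initial       9.129       9.207
  Change        4.543      -9.087
  Equil         13.67      0.1205
  solve Keq expr → x = -4.543; check Q = 0.001062
Then change container volume by factor 2 (V_new/V_old).
Step 2:
                    D           L
  Initial       6.836     0.06025
  Change     -0.01244     0.02488
  Equil         6.824     0.08513
  solve Keq expr → x = 0.01244; check Q = 0.001062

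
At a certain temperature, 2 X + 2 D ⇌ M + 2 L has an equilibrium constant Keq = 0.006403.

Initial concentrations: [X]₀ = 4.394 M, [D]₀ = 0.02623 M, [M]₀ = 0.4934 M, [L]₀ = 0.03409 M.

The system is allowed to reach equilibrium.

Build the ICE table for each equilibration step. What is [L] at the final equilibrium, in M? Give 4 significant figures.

Q₀ = 0.04317 vs Keq = 0.006403 ⇒ Q>K, reverse
Step 1:
                   X          D          M          L
  init         4.394    0.02623     0.4934    0.03409
  Δ          0.01383    0.01383  -0.006916   -0.01383
  eq           4.408    0.04006     0.4865    0.02026
  solve Keq expr → x = -0.006916; check Q = 0.006403

[L]_eq = 0.02026 M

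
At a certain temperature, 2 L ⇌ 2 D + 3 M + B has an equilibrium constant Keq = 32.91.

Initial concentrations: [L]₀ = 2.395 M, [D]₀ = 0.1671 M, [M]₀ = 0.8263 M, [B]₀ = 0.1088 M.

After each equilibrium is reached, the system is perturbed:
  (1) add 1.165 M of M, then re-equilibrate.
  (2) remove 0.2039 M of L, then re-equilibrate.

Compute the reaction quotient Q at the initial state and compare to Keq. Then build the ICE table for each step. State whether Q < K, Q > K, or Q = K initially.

Q₀ = 2.9880e-04 vs Keq = 32.91 ⇒ Q<K, forward
Step 1:
                    L           D           M           B
  Initial       2.395      0.1671      0.8263      0.1088
  Change       -1.322       1.322       1.983      0.6611
  Equil         1.073       1.489        2.81      0.7699
  solve Keq expr → x = 0.6611; check Q = 32.91
Then add 1.165 M of M.
Step 2:
                    L           D           M           B
  Initial       1.073       1.489       3.975      0.7699
  Change        0.207      -0.207     -0.3105     -0.1035
  Equil          1.28       1.282       3.664      0.6664
  solve Keq expr → x = -0.1035; check Q = 32.91
Then remove 0.2039 M of L.
Step 3:
                    L           D           M           B
  Initial       1.076       1.282       3.664      0.6664
  Change      0.06405    -0.06405    -0.09607    -0.03202
  Equil          1.14       1.218       3.568      0.6344
  solve Keq expr → x = -0.03202; check Q = 32.91

Q₀ = 2.9880e-04; Q < K (proceeds forward)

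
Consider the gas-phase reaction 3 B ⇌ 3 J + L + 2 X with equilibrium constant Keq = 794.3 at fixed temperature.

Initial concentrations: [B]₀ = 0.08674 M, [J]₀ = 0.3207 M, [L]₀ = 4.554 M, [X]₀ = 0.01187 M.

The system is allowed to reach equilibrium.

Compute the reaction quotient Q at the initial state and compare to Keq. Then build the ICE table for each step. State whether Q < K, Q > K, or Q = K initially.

Q₀ = 0.03243; Q < K (proceeds forward)

Q₀ = 0.03243 vs Keq = 794.3 ⇒ Q<K, forward
Step 1:
                    B           J           L           X
  I           0.08674      0.3207       4.554     0.01187
  C          -0.07558     0.07558     0.02519     0.05039
  E           0.01116      0.3963       4.579     0.06226
  solve Keq expr → x = 0.02519; check Q = 794.3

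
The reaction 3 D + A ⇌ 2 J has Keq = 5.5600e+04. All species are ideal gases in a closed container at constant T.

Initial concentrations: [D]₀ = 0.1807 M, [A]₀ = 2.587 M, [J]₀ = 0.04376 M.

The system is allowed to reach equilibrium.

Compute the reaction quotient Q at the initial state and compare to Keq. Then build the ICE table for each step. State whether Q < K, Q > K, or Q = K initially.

Q₀ = 0.1255 vs Keq = 5.5600e+04 ⇒ Q<K, forward
Step 1:
                    D           A           J
  I            0.1807       2.587     0.04376
  C            -0.175    -0.05834      0.1167
  E          0.005678       2.529      0.1604
  solve Keq expr → x = 0.05834; check Q = 5.5600e+04

Q₀ = 0.1255; Q < K (proceeds forward)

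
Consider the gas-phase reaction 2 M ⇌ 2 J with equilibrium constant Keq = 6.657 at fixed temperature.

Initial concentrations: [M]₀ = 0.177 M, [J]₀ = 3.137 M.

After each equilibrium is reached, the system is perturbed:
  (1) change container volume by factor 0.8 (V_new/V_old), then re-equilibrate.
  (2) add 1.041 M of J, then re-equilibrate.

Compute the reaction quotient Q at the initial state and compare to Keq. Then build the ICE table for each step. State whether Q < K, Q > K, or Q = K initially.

Q₀ = 314.1; Q > K (proceeds reverse)

Q₀ = 314.1 vs Keq = 6.657 ⇒ Q>K, reverse
Step 1:
                    M           J
  Initial       0.177       3.137
  Change       0.7487     -0.7487
  Equil        0.9257       2.388
  solve Keq expr → x = -0.3743; check Q = 6.657
Then change container volume by factor 0.8 (V_new/V_old).
Step 2:
                    M           J
  Initial       1.157       2.985
  Change            0           0
  Equil         1.157       2.985
  solve Keq expr → x = 0; check Q = 6.657
Then add 1.041 M of J.
Step 3:
                    M           J
  Initial       1.157       4.026
  Change       0.2908     -0.2908
  Equil         1.448       3.736
  solve Keq expr → x = -0.1454; check Q = 6.657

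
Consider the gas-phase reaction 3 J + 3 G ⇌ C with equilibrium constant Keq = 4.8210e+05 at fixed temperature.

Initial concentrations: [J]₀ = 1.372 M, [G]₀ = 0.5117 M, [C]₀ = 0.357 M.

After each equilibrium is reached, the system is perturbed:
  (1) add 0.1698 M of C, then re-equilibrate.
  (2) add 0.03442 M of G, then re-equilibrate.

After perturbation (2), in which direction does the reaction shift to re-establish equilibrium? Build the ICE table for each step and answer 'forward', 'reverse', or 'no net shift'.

Q₀ = 1.032 vs Keq = 4.8210e+05 ⇒ Q<K, forward
Step 1:
                   J          G          C
  init         1.372     0.5117      0.357
  Δ          -0.4999    -0.4999     0.1666
  eq          0.8721    0.01179     0.5236
  solve Keq expr → x = 0.1666; check Q = 4.8210e+05
Then add 0.1698 M of C.
Step 2:
                   J          G          C
  init        0.8721    0.01179     0.6934
  Δ         0.001138   0.001138 -3.7920e-04
  eq          0.8732    0.01292     0.6931
  solve Keq expr → x = -3.7920e-04; check Q = 4.8210e+05
Then add 0.03442 M of G.
Step 3:
                   J          G          C
  init        0.8732    0.04734     0.6931
  Δ         -0.03383   -0.03383    0.01128
  eq          0.8394    0.01352     0.7043
  solve Keq expr → x = 0.01128; check Q = 4.8210e+05

Direction: forward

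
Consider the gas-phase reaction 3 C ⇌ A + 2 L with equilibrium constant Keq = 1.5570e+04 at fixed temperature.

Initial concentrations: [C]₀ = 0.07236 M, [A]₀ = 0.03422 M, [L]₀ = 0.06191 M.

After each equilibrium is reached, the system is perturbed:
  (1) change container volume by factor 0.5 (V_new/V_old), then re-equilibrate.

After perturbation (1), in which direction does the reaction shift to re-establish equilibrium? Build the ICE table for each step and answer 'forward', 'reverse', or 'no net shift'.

Direction: no net shift

Q₀ = 0.3462 vs Keq = 1.5570e+04 ⇒ Q<K, forward
Step 1:
                   C          A          L
  I          0.07236    0.03422    0.06191
  C         -0.06887    0.02296    0.04591
  E         0.003495    0.05718     0.1078
  solve Keq expr → x = 0.02296; check Q = 1.5570e+04
Then change container volume by factor 0.5 (V_new/V_old).
Step 2:
                   C          A          L
  I          0.00699     0.1144     0.2156
  C                0          0          0
  E          0.00699     0.1144     0.2156
  solve Keq expr → x = 0; check Q = 1.5570e+04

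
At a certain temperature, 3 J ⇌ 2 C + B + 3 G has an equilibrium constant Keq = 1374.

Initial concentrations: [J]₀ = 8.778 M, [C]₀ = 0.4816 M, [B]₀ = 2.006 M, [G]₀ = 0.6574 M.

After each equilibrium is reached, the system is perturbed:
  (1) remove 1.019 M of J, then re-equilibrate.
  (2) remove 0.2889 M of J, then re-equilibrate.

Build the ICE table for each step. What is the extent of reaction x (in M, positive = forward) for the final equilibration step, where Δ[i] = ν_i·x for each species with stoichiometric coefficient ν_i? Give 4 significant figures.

Q₀ = 1.9544e-04 vs Keq = 1374 ⇒ Q<K, forward
Step 1:
                   J          C          B          G
  Initial      8.778     0.4816      2.006     0.6574
  Change      -6.112      4.075      2.037      6.112
  Equil        2.666      4.556      4.043      6.769
  solve Keq expr → x = 2.037; check Q = 1374
Then remove 1.019 M of J.
Step 2:
                   J          C          B          G
  Initial      1.647      4.556      4.043      6.769
  Change         0.6       -0.4       -0.2       -0.6
  Equil        2.247      4.156      3.843      6.169
  solve Keq expr → x = -0.2; check Q = 1374
Then remove 0.2889 M of J.
Step 3:
                   J          C          B          G
  Initial      1.958      4.156      3.843      6.169
  Change      0.1739    -0.1159   -0.05797    -0.1739
  Equil        2.132       4.04      3.785      5.995
  solve Keq expr → x = -0.05797; check Q = 1374

x = -0.05797 M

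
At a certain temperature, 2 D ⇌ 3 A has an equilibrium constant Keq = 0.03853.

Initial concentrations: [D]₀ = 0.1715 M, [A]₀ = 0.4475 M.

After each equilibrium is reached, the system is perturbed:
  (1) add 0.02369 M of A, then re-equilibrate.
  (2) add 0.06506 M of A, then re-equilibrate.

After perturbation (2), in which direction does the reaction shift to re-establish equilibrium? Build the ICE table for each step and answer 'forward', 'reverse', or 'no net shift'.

Direction: reverse

Q₀ = 3.047 vs Keq = 0.03853 ⇒ Q>K, reverse
Step 1:
                  D         A
  init       0.1715    0.4475
  Δ          0.1851   -0.2777
  eq         0.3566    0.1698
  solve Keq expr → x = -0.09255; check Q = 0.03853
Then add 0.02369 M of A.
Step 2:
                  D         A
  init       0.3566    0.1935
  Δ         0.01305  -0.01957
  eq         0.3697     0.174
  solve Keq expr → x = -0.006524; check Q = 0.03853
Then add 0.06506 M of A.
Step 3:
                  D         A
  init       0.3697     0.239
  Δ         0.03597  -0.05395
  eq         0.4056    0.1851
  solve Keq expr → x = -0.01798; check Q = 0.03853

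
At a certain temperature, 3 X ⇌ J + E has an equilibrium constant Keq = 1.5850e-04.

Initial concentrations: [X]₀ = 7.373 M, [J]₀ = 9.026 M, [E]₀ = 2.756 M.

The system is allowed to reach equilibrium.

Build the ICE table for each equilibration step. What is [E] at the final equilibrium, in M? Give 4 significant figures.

[E]_eq = 0.09047 M

Q₀ = 0.06206 vs Keq = 1.5850e-04 ⇒ Q>K, reverse
Step 1:
                  X         J         E
  init        7.373     9.026     2.756
  Δ           7.997    -2.666    -2.666
  eq          15.37      6.36   0.09047
  solve Keq expr → x = -2.666; check Q = 1.5850e-04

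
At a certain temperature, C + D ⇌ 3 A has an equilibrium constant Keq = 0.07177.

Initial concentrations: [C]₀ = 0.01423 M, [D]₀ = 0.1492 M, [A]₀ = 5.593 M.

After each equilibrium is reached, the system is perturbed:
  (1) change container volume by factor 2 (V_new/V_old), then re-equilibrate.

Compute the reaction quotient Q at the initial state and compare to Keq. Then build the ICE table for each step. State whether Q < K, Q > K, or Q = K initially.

Q₀ = 8.2406e+04; Q > K (proceeds reverse)

Q₀ = 8.2406e+04 vs Keq = 0.07177 ⇒ Q>K, reverse
Step 1:
                  C         D         A
  I         0.01423    0.1492     5.593
  C           1.664     1.664    -4.991
  E           1.678     1.813    0.6021
  solve Keq expr → x = -1.664; check Q = 0.07177
Then change container volume by factor 2 (V_new/V_old).
Step 2:
                  C         D         A
  I          0.8389    0.9064    0.3011
  C        -0.02377  -0.02377   0.07132
  E          0.8152    0.8826    0.3724
  solve Keq expr → x = 0.02377; check Q = 0.07177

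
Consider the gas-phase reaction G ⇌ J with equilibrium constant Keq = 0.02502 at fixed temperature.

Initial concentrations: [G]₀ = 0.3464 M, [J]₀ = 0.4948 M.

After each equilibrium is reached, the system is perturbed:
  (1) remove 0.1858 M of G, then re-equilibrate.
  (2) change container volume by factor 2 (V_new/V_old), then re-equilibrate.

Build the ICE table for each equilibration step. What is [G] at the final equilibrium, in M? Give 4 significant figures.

[G]_eq = 0.3197 M

Q₀ = 1.428 vs Keq = 0.02502 ⇒ Q>K, reverse
Step 1:
                  G         J
  init       0.3464    0.4948
  Δ          0.4743   -0.4743
  eq         0.8207   0.02053
  solve Keq expr → x = -0.4743; check Q = 0.02502
Then remove 0.1858 M of G.
Step 2:
                  G         J
  init       0.6349   0.02053
  Δ        0.004535 -0.004535
  eq         0.6394     0.016
  solve Keq expr → x = -0.004535; check Q = 0.02502
Then change container volume by factor 2 (V_new/V_old).
Step 3:
                  G         J
  init       0.3197  0.007999
  Δ               0         0
  eq         0.3197  0.007999
  solve Keq expr → x = 0; check Q = 0.02502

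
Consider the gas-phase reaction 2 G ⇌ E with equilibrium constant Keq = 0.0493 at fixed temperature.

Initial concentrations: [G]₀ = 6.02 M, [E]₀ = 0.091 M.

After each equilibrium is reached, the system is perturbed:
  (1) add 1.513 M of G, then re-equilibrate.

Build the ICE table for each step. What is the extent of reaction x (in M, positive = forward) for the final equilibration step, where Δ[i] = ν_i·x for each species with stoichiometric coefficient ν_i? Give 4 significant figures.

Q₀ = 0.002511 vs Keq = 0.0493 ⇒ Q<K, forward
Step 1:
                    G           E
  init           6.02       0.091
  Δ            -1.677      0.8387
  eq            4.343      0.9297
  solve Keq expr → x = 0.8387; check Q = 0.0493
Then add 1.513 M of G.
Step 2:
                    G           E
  init          5.856      0.9297
  Δ           -0.7305      0.3652
  eq            5.125       1.295
  solve Keq expr → x = 0.3652; check Q = 0.0493

x = 0.3652 M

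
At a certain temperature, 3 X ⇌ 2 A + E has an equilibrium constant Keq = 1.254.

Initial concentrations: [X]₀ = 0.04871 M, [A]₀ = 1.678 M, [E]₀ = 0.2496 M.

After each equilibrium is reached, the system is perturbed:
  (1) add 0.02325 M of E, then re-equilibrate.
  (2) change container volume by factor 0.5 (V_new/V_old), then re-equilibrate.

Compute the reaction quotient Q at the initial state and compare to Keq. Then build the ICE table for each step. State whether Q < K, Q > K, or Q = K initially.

Q₀ = 6081; Q > K (proceeds reverse)

Q₀ = 6081 vs Keq = 1.254 ⇒ Q>K, reverse
Step 1:
                    X           A           E
  I           0.04871       1.678      0.2496
  C            0.4689     -0.3126     -0.1563
  E            0.5176       1.365     0.09329
  solve Keq expr → x = -0.1563; check Q = 1.254
Then add 0.02325 M of E.
Step 2:
                    X           A           E
  I            0.5176       1.365      0.1165
  C           0.02315    -0.01543   -0.007717
  E            0.5408        1.35      0.1088
  solve Keq expr → x = -0.007717; check Q = 1.254
Then change container volume by factor 0.5 (V_new/V_old).
Step 3:
                    X           A           E
  I             1.082         2.7      0.2177
  C                 0           0           0
  E             1.082         2.7      0.2177
  solve Keq expr → x = 0; check Q = 1.254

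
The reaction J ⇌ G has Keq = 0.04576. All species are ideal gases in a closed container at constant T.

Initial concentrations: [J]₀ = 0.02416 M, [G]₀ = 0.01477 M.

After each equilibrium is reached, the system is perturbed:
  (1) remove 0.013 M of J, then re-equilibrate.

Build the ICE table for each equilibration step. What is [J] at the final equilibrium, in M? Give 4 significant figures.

[J]_eq = 0.0248 M

Q₀ = 0.6113 vs Keq = 0.04576 ⇒ Q>K, reverse
Step 1:
                    J           G
  I           0.02416     0.01477
  C           0.01307    -0.01307
  E           0.03723    0.001703
  solve Keq expr → x = -0.01307; check Q = 0.04576
Then remove 0.013 M of J.
Step 2:
                    J           G
  I           0.02423    0.001703
  C        5.6885e-04 -5.6885e-04
  E            0.0248    0.001135
  solve Keq expr → x = -5.6885e-04; check Q = 0.04576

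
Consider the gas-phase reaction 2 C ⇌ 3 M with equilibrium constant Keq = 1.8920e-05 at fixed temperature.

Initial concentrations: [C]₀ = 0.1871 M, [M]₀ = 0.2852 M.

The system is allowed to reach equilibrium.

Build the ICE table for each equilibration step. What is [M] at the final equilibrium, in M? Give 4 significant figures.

Q₀ = 0.6627 vs Keq = 1.8920e-05 ⇒ Q>K, reverse
Step 1:
                    C           M
  I            0.1871      0.2852
  C             0.181     -0.2715
  E            0.3681     0.01369
  solve Keq expr → x = -0.0905; check Q = 1.8920e-05

[M]_eq = 0.01369 M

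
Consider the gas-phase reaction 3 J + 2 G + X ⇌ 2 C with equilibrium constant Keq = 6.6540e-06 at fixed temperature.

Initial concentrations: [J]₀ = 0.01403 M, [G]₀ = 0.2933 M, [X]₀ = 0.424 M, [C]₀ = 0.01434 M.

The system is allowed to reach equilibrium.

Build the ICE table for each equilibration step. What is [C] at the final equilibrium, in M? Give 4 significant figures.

[C]_eq = 3.4905e-06 M

Q₀ = 2041 vs Keq = 6.6540e-06 ⇒ Q>K, reverse
Step 1:
                  J         G         X         C
  init      0.01403    0.2933     0.424   0.01434
  Δ          0.0215   0.01434  0.007168  -0.01434
  eq        0.03553    0.3076    0.4312 3.4905e-06
  solve Keq expr → x = -0.007168; check Q = 6.6540e-06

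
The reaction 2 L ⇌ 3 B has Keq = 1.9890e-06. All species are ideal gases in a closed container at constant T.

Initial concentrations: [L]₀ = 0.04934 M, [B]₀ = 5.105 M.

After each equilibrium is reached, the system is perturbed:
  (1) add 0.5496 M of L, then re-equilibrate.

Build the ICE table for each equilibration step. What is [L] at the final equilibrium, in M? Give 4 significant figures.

Q₀ = 5.4650e+04 vs Keq = 1.9890e-06 ⇒ Q>K, reverse
Step 1:
                   L          B
  I          0.04934      5.105
  C            3.384     -5.076
  E            3.434    0.02862
  solve Keq expr → x = -1.692; check Q = 1.9890e-06
Then add 0.5496 M of L.
Step 2:
                   L          B
  I            3.983    0.02862
  C        -0.001978   0.002968
  E            3.981    0.03159
  solve Keq expr → x = 9.8923e-04; check Q = 1.9890e-06

[L]_eq = 3.981 M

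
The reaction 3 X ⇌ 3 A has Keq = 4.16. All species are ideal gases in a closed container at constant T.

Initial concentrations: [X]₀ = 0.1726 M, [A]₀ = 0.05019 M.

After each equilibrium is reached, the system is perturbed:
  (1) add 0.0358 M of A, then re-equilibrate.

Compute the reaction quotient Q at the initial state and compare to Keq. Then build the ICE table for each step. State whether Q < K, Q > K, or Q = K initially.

Q₀ = 0.02459 vs Keq = 4.16 ⇒ Q<K, forward
Step 1:
                    X           A
  I            0.1726     0.05019
  C          -0.08718     0.08718
  E           0.08542      0.1374
  solve Keq expr → x = 0.02906; check Q = 4.16
Then add 0.0358 M of A.
Step 2:
                    X           A
  I           0.08542      0.1732
  C           0.01373    -0.01373
  E           0.09914      0.1594
  solve Keq expr → x = -0.004575; check Q = 4.16

Q₀ = 0.02459; Q < K (proceeds forward)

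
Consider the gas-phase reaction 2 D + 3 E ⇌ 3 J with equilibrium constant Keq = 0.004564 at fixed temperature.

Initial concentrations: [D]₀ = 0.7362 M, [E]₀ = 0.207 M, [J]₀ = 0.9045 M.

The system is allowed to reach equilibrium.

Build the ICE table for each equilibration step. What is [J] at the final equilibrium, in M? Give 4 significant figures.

[J]_eq = 0.1771 M

Q₀ = 153.9 vs Keq = 0.004564 ⇒ Q>K, reverse
Step 1:
                    D           E           J
  Initial      0.7362       0.207      0.9045
  Change       0.4849      0.7274     -0.7274
  Equil         1.221      0.9344      0.1771
  solve Keq expr → x = -0.2425; check Q = 0.004564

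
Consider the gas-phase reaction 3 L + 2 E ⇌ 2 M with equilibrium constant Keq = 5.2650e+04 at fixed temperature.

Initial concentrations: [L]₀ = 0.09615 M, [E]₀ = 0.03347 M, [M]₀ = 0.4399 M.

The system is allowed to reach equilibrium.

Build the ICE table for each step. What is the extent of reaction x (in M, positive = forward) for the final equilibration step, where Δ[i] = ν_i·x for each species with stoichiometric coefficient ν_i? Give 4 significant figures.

x = -0.006706 M

Q₀ = 1.9433e+05 vs Keq = 5.2650e+04 ⇒ Q>K, reverse
Step 1:
                   L          E          M
  I          0.09615    0.03347     0.4399
  C          0.02012    0.01341   -0.01341
  E           0.1163    0.04688     0.4265
  solve Keq expr → x = -0.006706; check Q = 5.2650e+04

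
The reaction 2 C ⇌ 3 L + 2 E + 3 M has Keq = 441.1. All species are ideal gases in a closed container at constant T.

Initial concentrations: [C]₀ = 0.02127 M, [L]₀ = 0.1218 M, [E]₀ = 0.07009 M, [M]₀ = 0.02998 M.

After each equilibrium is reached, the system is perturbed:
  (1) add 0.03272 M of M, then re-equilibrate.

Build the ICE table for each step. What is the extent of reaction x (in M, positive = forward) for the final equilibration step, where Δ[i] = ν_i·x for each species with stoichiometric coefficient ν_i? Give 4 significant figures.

x = -1.7951e-06 M

Q₀ = 5.2871e-07 vs Keq = 441.1 ⇒ Q<K, forward
Step 1:
                    C           L           E           M
  I           0.02127      0.1218     0.07009     0.02998
  C          -0.02127      0.0319     0.02127      0.0319
  E        4.0345e-06      0.1537     0.09136     0.06188
  solve Keq expr → x = 0.01063; check Q = 441.1
Then add 0.03272 M of M.
Step 2:
                    C           L           E           M
  I        4.0345e-06      0.1537     0.09136      0.0946
  C        3.5903e-06 -5.3854e-06 -3.5903e-06 -5.3854e-06
  E        7.6248e-06      0.1537     0.09135     0.09459
  solve Keq expr → x = -1.7951e-06; check Q = 441.1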